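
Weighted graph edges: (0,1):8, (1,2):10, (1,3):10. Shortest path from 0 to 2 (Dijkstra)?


Dijkstra from 0:
Distances: {0: 0, 1: 8, 2: 18, 3: 18}
Shortest distance to 2 = 18, path = [0, 1, 2]


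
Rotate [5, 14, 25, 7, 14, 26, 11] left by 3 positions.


Left rotate by 3: [7, 14, 26, 11, 5, 14, 25]


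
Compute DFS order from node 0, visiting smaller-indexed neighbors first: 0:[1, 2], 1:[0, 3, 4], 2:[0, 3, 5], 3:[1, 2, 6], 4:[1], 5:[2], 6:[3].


DFS stack-based: start with [0]
Visit order: [0, 1, 3, 2, 5, 6, 4]


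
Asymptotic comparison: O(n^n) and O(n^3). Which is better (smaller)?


cubic grows slower than n^n
O(n^3) is asymptotically smaller; O(n^n) grows faster


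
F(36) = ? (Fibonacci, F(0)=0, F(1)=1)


F(n)=F(n-1)+F(n-2)
...F(34)=5702887, F(35)=9227465, F(36)=14930352


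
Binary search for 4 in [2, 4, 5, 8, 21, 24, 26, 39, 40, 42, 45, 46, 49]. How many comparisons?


Search for 4:
[0,12] mid=6 arr[6]=26
[0,5] mid=2 arr[2]=5
[0,1] mid=0 arr[0]=2
[1,1] mid=1 arr[1]=4
Total: 4 comparisons


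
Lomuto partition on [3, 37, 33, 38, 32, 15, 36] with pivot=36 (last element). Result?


Elements <= 36 go left of pivot.
Result: [3, 33, 32, 15, 36, 38, 37], pivot at index 4


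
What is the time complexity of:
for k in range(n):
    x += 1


Per nesting level: O(n) = O(n)
Complexity: O(n)


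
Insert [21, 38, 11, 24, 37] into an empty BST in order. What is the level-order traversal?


Root = 21; build tree by BST insertion.
Level-Order traversal: [21, 11, 38, 24, 37]


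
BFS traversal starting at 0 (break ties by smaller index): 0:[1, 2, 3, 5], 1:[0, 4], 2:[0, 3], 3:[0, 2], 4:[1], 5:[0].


BFS queue: start with [0]
Visit order: [0, 1, 2, 3, 5, 4]


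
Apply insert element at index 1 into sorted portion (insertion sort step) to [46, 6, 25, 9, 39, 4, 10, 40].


After one pass: [6, 46, 25, 9, 39, 4, 10, 40]


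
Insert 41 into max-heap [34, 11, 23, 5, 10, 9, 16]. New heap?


Append 41: [34, 11, 23, 5, 10, 9, 16, 41]
Bubble up: swap idx 7(41) with idx 3(5); swap idx 3(41) with idx 1(11); swap idx 1(41) with idx 0(34)
Result: [41, 34, 23, 11, 10, 9, 16, 5]


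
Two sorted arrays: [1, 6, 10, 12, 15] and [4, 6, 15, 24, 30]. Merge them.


Compare heads, take smaller each step.
Merged: [1, 4, 6, 6, 10, 12, 15, 15, 24, 30]


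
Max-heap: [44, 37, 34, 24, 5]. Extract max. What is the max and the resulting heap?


Max = 44
Replace root with last, heapify down
Resulting heap: [37, 24, 34, 5]


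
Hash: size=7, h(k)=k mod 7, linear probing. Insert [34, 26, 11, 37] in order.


Insertions: 34->slot 6; 26->slot 5; 11->slot 4; 37->slot 2
Table: [None, None, 37, None, 11, 26, 34]


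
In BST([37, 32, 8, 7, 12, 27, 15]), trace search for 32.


BST root = 37
Search for 32: compare at each node
Path: [37, 32]


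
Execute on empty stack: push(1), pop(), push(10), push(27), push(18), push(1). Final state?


push(1) -> [1]
pop() returns 1 -> []
push(10) -> [10]
push(27) -> [10, 27]
push(18) -> [10, 27, 18]
push(1) -> [10, 27, 18, 1]
Final stack (bottom to top): [10, 27, 18, 1]


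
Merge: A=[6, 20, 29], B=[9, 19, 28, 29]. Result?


Compare heads, take smaller each step.
Merged: [6, 9, 19, 20, 28, 29, 29]


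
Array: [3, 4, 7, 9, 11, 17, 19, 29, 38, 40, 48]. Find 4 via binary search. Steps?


Search for 4:
[0,10] mid=5 arr[5]=17
[0,4] mid=2 arr[2]=7
[0,1] mid=0 arr[0]=3
[1,1] mid=1 arr[1]=4
Total: 4 comparisons


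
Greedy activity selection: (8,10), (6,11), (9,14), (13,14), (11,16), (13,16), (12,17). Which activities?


Greedy: pick earliest-ending, then skip overlaps.
Selected (2 activities): [(8, 10), (13, 14)]


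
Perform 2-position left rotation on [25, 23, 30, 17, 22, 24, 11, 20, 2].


Left rotate by 2: [30, 17, 22, 24, 11, 20, 2, 25, 23]


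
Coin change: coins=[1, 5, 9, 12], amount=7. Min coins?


dp[0]=0; dp[i]=1+min(dp[i-c] for c in coins)
...dp[2]=2, dp[3]=3, dp[4]=4, dp[5]=1, dp[6]=2, dp[7]=3
Minimum coins for 7 = 3


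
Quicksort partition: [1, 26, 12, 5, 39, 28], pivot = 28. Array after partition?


Elements <= 28 go left of pivot.
Result: [1, 26, 12, 5, 28, 39], pivot at index 4


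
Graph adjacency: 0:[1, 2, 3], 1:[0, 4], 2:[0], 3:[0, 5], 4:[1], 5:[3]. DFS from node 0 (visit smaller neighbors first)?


DFS stack-based: start with [0]
Visit order: [0, 1, 4, 2, 3, 5]


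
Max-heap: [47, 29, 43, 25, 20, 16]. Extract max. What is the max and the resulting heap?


Max = 47
Replace root with last, heapify down
Resulting heap: [43, 29, 16, 25, 20]


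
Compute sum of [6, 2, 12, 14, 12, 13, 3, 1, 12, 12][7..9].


Prefix sums: [0, 6, 8, 20, 34, 46, 59, 62, 63, 75, 87]
Sum[7..9] = prefix[10] - prefix[7] = 87 - 62 = 25


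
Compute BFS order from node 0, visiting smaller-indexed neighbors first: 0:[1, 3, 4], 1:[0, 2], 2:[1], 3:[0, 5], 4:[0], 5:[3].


BFS queue: start with [0]
Visit order: [0, 1, 3, 4, 2, 5]


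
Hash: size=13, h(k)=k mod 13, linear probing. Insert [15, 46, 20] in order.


Insertions: 15->slot 2; 46->slot 7; 20->slot 8
Table: [None, None, 15, None, None, None, None, 46, 20, None, None, None, None]


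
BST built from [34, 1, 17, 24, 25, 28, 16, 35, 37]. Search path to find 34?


BST root = 34
Search for 34: compare at each node
Path: [34]


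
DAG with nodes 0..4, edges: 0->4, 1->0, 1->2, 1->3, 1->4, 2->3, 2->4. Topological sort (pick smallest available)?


Kahn's algorithm, process smallest node first
Order: [1, 0, 2, 3, 4]


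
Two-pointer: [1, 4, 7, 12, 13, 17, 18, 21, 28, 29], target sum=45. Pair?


Two pointers: lo=0, hi=9
Found pair: (17, 28) summing to 45


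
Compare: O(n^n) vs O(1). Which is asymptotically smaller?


constant grows slower than n^n
O(1) is asymptotically smaller; O(n^n) grows faster


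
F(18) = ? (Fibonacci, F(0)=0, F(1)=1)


F(n)=F(n-1)+F(n-2)
...F(16)=987, F(17)=1597, F(18)=2584


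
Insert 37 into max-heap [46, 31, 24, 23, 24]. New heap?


Append 37: [46, 31, 24, 23, 24, 37]
Bubble up: swap idx 5(37) with idx 2(24)
Result: [46, 31, 37, 23, 24, 24]


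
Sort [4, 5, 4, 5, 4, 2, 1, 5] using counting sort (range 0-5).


Count array: [0, 1, 1, 0, 3, 3]
Reconstruct: [1, 2, 4, 4, 4, 5, 5, 5]


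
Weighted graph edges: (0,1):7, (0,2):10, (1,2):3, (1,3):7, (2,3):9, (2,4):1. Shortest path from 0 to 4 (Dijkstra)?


Dijkstra from 0:
Distances: {0: 0, 1: 7, 2: 10, 3: 14, 4: 11}
Shortest distance to 4 = 11, path = [0, 2, 4]


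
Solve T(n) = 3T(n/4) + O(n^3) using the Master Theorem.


a=3, b=4, c=3. log_4(3)=0.792 < c=3. Case 3: O(n^c) = O(n^3)
Complexity: O(n^3)


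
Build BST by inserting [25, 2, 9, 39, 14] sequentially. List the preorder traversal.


Root = 25; build tree by BST insertion.
Preorder traversal: [25, 2, 9, 14, 39]


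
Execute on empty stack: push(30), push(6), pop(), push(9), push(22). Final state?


push(30) -> [30]
push(6) -> [30, 6]
pop() returns 6 -> [30]
push(9) -> [30, 9]
push(22) -> [30, 9, 22]
Final stack (bottom to top): [30, 9, 22]


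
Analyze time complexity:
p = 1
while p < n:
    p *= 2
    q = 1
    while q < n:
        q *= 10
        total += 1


Per nesting level: O(log n) * O(log n) = O((log n)^2)
Complexity: O((log n)^2)


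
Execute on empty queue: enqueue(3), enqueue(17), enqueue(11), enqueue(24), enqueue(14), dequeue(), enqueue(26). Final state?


enqueue(3) -> [3]
enqueue(17) -> [3, 17]
enqueue(11) -> [3, 17, 11]
enqueue(24) -> [3, 17, 11, 24]
enqueue(14) -> [3, 17, 11, 24, 14]
dequeue() returns 3 -> [17, 11, 24, 14]
enqueue(26) -> [17, 11, 24, 14, 26]
Final queue (front to back): [17, 11, 24, 14, 26]


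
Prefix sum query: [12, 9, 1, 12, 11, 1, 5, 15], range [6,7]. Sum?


Prefix sums: [0, 12, 21, 22, 34, 45, 46, 51, 66]
Sum[6..7] = prefix[8] - prefix[6] = 66 - 46 = 20


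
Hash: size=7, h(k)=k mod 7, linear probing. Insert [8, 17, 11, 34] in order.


Insertions: 8->slot 1; 17->slot 3; 11->slot 4; 34->slot 6
Table: [None, 8, None, 17, 11, None, 34]


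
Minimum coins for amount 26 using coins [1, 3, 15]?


dp[0]=0; dp[i]=1+min(dp[i-c] for c in coins)
...dp[21]=3, dp[22]=4, dp[23]=5, dp[24]=4, dp[25]=5, dp[26]=6
Minimum coins for 26 = 6


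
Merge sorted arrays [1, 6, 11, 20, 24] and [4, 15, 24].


Compare heads, take smaller each step.
Merged: [1, 4, 6, 11, 15, 20, 24, 24]


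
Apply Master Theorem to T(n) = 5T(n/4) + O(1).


a=5, b=4, c=0. log_4(5)=1.161 > c=0. Case 1: O(n^log_b(a)) = O(n^1.161)
Complexity: O(n^1.161)


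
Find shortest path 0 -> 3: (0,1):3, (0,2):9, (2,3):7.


Dijkstra from 0:
Distances: {0: 0, 1: 3, 2: 9, 3: 16}
Shortest distance to 3 = 16, path = [0, 2, 3]


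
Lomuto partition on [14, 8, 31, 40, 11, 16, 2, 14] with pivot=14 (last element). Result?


Elements <= 14 go left of pivot.
Result: [14, 8, 11, 2, 14, 16, 40, 31], pivot at index 4


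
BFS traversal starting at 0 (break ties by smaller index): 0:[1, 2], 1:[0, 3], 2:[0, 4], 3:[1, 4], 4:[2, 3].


BFS queue: start with [0]
Visit order: [0, 1, 2, 3, 4]


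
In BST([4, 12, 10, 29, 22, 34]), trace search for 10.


BST root = 4
Search for 10: compare at each node
Path: [4, 12, 10]


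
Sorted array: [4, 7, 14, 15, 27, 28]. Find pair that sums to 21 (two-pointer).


Two pointers: lo=0, hi=5
Found pair: (7, 14) summing to 21


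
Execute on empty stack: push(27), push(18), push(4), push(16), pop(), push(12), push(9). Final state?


push(27) -> [27]
push(18) -> [27, 18]
push(4) -> [27, 18, 4]
push(16) -> [27, 18, 4, 16]
pop() returns 16 -> [27, 18, 4]
push(12) -> [27, 18, 4, 12]
push(9) -> [27, 18, 4, 12, 9]
Final stack (bottom to top): [27, 18, 4, 12, 9]


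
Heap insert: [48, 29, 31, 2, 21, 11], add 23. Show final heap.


Append 23: [48, 29, 31, 2, 21, 11, 23]
Bubble up: no swaps needed
Result: [48, 29, 31, 2, 21, 11, 23]


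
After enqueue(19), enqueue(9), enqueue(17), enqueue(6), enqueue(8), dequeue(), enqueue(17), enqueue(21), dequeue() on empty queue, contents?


enqueue(19) -> [19]
enqueue(9) -> [19, 9]
enqueue(17) -> [19, 9, 17]
enqueue(6) -> [19, 9, 17, 6]
enqueue(8) -> [19, 9, 17, 6, 8]
dequeue() returns 19 -> [9, 17, 6, 8]
enqueue(17) -> [9, 17, 6, 8, 17]
enqueue(21) -> [9, 17, 6, 8, 17, 21]
dequeue() returns 9 -> [17, 6, 8, 17, 21]
Final queue (front to back): [17, 6, 8, 17, 21]


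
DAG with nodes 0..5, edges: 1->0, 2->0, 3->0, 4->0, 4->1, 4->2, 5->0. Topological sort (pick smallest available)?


Kahn's algorithm, process smallest node first
Order: [3, 4, 1, 2, 5, 0]


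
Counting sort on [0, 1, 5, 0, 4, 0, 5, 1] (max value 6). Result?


Count array: [3, 2, 0, 0, 1, 2, 0]
Reconstruct: [0, 0, 0, 1, 1, 4, 5, 5]


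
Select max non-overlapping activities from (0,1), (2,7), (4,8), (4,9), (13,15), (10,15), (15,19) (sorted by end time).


Greedy: pick earliest-ending, then skip overlaps.
Selected (4 activities): [(0, 1), (2, 7), (13, 15), (15, 19)]


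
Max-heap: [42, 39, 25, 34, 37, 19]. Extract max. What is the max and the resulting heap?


Max = 42
Replace root with last, heapify down
Resulting heap: [39, 37, 25, 34, 19]


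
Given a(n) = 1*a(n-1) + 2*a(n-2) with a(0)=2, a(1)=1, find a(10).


Build bottom-up:
...a(8)=257, a(9)=511, a(10)=1*511+2*257=1025


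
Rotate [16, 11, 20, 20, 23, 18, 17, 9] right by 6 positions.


Right rotate by 6: [20, 20, 23, 18, 17, 9, 16, 11]


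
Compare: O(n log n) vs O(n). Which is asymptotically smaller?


linear grows slower than linearithmic
O(n) is asymptotically smaller; O(n log n) grows faster


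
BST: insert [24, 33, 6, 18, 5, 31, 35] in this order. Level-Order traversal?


Root = 24; build tree by BST insertion.
Level-Order traversal: [24, 6, 33, 5, 18, 31, 35]


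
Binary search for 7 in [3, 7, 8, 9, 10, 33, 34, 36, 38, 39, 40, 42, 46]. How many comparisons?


Search for 7:
[0,12] mid=6 arr[6]=34
[0,5] mid=2 arr[2]=8
[0,1] mid=0 arr[0]=3
[1,1] mid=1 arr[1]=7
Total: 4 comparisons


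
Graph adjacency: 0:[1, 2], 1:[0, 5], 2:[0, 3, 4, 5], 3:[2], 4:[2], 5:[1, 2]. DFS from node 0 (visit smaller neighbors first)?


DFS stack-based: start with [0]
Visit order: [0, 1, 5, 2, 3, 4]


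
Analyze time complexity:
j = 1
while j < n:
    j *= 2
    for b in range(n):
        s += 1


Per nesting level: O(log n) * O(n) = O(n log n)
Complexity: O(n log n)


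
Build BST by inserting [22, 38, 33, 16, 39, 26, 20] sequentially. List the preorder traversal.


Root = 22; build tree by BST insertion.
Preorder traversal: [22, 16, 20, 38, 33, 26, 39]


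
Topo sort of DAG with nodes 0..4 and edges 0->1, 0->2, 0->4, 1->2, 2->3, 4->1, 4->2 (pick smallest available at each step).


Kahn's algorithm, process smallest node first
Order: [0, 4, 1, 2, 3]


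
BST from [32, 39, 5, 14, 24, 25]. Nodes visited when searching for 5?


BST root = 32
Search for 5: compare at each node
Path: [32, 5]


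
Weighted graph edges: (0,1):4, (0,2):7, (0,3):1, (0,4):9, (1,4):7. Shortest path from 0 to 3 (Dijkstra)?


Dijkstra from 0:
Distances: {0: 0, 1: 4, 2: 7, 3: 1, 4: 9}
Shortest distance to 3 = 1, path = [0, 3]


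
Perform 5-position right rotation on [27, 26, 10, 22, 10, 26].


Right rotate by 5: [26, 10, 22, 10, 26, 27]


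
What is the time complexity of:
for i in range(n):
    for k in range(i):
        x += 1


Per nesting level: O(n) * O(n) [triangular over i] = O(n^2)
Complexity: O(n^2)


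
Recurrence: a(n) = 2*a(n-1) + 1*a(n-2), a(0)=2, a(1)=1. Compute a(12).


Build bottom-up:
...a(10)=4348, a(11)=10497, a(12)=2*10497+1*4348=25342


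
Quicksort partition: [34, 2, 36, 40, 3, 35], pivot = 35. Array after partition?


Elements <= 35 go left of pivot.
Result: [34, 2, 3, 35, 36, 40], pivot at index 3


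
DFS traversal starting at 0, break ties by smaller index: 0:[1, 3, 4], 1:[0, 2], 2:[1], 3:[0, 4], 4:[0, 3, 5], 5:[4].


DFS stack-based: start with [0]
Visit order: [0, 1, 2, 3, 4, 5]


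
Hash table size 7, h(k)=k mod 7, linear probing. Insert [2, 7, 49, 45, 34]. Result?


Insertions: 2->slot 2; 7->slot 0; 49->slot 1; 45->slot 3; 34->slot 6
Table: [7, 49, 2, 45, None, None, 34]


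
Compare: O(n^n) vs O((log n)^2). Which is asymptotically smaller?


polylogarithmic grows slower than n^n
O((log n)^2) is asymptotically smaller; O(n^n) grows faster


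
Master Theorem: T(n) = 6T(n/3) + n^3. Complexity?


a=6, b=3, c=3. log_3(6)=1.631 < c=3. Case 3: O(n^c) = O(n^3)
Complexity: O(n^3)


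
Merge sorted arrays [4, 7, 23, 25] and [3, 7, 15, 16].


Compare heads, take smaller each step.
Merged: [3, 4, 7, 7, 15, 16, 23, 25]


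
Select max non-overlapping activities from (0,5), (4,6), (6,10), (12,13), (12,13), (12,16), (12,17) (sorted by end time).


Greedy: pick earliest-ending, then skip overlaps.
Selected (3 activities): [(0, 5), (6, 10), (12, 13)]


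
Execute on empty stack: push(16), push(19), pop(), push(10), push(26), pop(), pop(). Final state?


push(16) -> [16]
push(19) -> [16, 19]
pop() returns 19 -> [16]
push(10) -> [16, 10]
push(26) -> [16, 10, 26]
pop() returns 26 -> [16, 10]
pop() returns 10 -> [16]
Final stack (bottom to top): [16]


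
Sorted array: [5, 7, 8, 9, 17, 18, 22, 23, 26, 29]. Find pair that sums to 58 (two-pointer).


Two pointers: lo=0, hi=9
No pair sums to 58


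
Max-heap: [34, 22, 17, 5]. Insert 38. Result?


Append 38: [34, 22, 17, 5, 38]
Bubble up: swap idx 4(38) with idx 1(22); swap idx 1(38) with idx 0(34)
Result: [38, 34, 17, 5, 22]


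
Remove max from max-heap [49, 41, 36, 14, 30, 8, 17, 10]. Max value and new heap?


Max = 49
Replace root with last, heapify down
Resulting heap: [41, 30, 36, 14, 10, 8, 17]


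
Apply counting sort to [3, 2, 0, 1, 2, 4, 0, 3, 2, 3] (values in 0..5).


Count array: [2, 1, 3, 3, 1, 0]
Reconstruct: [0, 0, 1, 2, 2, 2, 3, 3, 3, 4]


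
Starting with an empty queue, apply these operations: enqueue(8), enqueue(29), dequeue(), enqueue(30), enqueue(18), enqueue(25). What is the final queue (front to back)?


enqueue(8) -> [8]
enqueue(29) -> [8, 29]
dequeue() returns 8 -> [29]
enqueue(30) -> [29, 30]
enqueue(18) -> [29, 30, 18]
enqueue(25) -> [29, 30, 18, 25]
Final queue (front to back): [29, 30, 18, 25]


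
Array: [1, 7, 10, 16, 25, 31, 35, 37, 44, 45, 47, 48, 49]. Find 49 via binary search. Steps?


Search for 49:
[0,12] mid=6 arr[6]=35
[7,12] mid=9 arr[9]=45
[10,12] mid=11 arr[11]=48
[12,12] mid=12 arr[12]=49
Total: 4 comparisons


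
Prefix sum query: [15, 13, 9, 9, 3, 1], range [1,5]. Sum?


Prefix sums: [0, 15, 28, 37, 46, 49, 50]
Sum[1..5] = prefix[6] - prefix[1] = 50 - 15 = 35


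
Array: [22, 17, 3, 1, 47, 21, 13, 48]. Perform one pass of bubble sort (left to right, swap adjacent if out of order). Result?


After one pass: [17, 3, 1, 22, 21, 13, 47, 48]


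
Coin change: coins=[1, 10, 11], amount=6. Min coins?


dp[0]=0; dp[i]=1+min(dp[i-c] for c in coins)
...dp[1]=1, dp[2]=2, dp[3]=3, dp[4]=4, dp[5]=5, dp[6]=6
Minimum coins for 6 = 6


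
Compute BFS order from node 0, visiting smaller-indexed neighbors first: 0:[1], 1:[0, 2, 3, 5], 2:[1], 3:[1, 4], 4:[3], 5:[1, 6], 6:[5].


BFS queue: start with [0]
Visit order: [0, 1, 2, 3, 5, 4, 6]


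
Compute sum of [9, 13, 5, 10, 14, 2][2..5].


Prefix sums: [0, 9, 22, 27, 37, 51, 53]
Sum[2..5] = prefix[6] - prefix[2] = 53 - 22 = 31


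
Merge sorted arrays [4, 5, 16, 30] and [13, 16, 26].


Compare heads, take smaller each step.
Merged: [4, 5, 13, 16, 16, 26, 30]


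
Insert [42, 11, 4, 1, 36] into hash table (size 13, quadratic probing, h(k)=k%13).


Insertions: 42->slot 3; 11->slot 11; 4->slot 4; 1->slot 1; 36->slot 10
Table: [None, 1, None, 42, 4, None, None, None, None, None, 36, 11, None]


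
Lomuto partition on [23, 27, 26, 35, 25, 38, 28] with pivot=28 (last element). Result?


Elements <= 28 go left of pivot.
Result: [23, 27, 26, 25, 28, 38, 35], pivot at index 4


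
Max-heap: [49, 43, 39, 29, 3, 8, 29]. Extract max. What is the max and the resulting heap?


Max = 49
Replace root with last, heapify down
Resulting heap: [43, 29, 39, 29, 3, 8]


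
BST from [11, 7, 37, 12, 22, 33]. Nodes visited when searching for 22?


BST root = 11
Search for 22: compare at each node
Path: [11, 37, 12, 22]


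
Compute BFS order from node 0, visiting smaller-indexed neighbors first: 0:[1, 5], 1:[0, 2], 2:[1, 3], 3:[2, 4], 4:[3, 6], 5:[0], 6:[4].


BFS queue: start with [0]
Visit order: [0, 1, 5, 2, 3, 4, 6]


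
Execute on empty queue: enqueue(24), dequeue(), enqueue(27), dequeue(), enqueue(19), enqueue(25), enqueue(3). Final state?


enqueue(24) -> [24]
dequeue() returns 24 -> []
enqueue(27) -> [27]
dequeue() returns 27 -> []
enqueue(19) -> [19]
enqueue(25) -> [19, 25]
enqueue(3) -> [19, 25, 3]
Final queue (front to back): [19, 25, 3]


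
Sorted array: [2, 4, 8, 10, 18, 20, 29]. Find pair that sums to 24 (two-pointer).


Two pointers: lo=0, hi=6
Found pair: (4, 20) summing to 24


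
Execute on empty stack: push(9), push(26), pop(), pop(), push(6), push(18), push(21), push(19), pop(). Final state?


push(9) -> [9]
push(26) -> [9, 26]
pop() returns 26 -> [9]
pop() returns 9 -> []
push(6) -> [6]
push(18) -> [6, 18]
push(21) -> [6, 18, 21]
push(19) -> [6, 18, 21, 19]
pop() returns 19 -> [6, 18, 21]
Final stack (bottom to top): [6, 18, 21]


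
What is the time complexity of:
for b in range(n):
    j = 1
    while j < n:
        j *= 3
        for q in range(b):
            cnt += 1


Per nesting level: O(n) * O(log n) * O(n) [triangular over b] = O(n^2 log n)
Complexity: O(n^2 log n)


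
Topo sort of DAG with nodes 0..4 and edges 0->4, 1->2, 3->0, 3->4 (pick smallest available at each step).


Kahn's algorithm, process smallest node first
Order: [1, 2, 3, 0, 4]


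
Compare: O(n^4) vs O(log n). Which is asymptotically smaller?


logarithmic grows slower than quartic
O(log n) is asymptotically smaller; O(n^4) grows faster


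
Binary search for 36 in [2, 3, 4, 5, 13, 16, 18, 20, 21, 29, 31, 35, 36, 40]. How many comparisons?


Search for 36:
[0,13] mid=6 arr[6]=18
[7,13] mid=10 arr[10]=31
[11,13] mid=12 arr[12]=36
Total: 3 comparisons


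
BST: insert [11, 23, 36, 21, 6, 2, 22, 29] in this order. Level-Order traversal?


Root = 11; build tree by BST insertion.
Level-Order traversal: [11, 6, 23, 2, 21, 36, 22, 29]


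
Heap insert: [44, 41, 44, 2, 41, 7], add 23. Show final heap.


Append 23: [44, 41, 44, 2, 41, 7, 23]
Bubble up: no swaps needed
Result: [44, 41, 44, 2, 41, 7, 23]


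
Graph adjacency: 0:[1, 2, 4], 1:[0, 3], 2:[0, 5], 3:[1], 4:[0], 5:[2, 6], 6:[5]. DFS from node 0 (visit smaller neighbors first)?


DFS stack-based: start with [0]
Visit order: [0, 1, 3, 2, 5, 6, 4]


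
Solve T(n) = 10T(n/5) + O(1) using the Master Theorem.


a=10, b=5, c=0. log_5(10)=1.431 > c=0. Case 1: O(n^log_b(a)) = O(n^1.431)
Complexity: O(n^1.431)


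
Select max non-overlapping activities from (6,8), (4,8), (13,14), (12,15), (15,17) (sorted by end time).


Greedy: pick earliest-ending, then skip overlaps.
Selected (3 activities): [(6, 8), (13, 14), (15, 17)]


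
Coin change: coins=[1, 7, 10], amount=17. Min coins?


dp[0]=0; dp[i]=1+min(dp[i-c] for c in coins)
...dp[12]=3, dp[13]=4, dp[14]=2, dp[15]=3, dp[16]=4, dp[17]=2
Minimum coins for 17 = 2


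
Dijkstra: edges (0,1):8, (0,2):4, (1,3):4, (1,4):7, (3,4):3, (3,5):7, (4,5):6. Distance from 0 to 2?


Dijkstra from 0:
Distances: {0: 0, 1: 8, 2: 4, 3: 12, 4: 15, 5: 19}
Shortest distance to 2 = 4, path = [0, 2]


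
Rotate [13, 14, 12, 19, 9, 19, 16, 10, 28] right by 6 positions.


Right rotate by 6: [19, 9, 19, 16, 10, 28, 13, 14, 12]


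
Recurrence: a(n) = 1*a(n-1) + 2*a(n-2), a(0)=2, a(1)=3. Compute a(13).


Build bottom-up:
...a(11)=3413, a(12)=6827, a(13)=1*6827+2*3413=13653


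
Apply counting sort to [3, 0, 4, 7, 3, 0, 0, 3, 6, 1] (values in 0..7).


Count array: [3, 1, 0, 3, 1, 0, 1, 1]
Reconstruct: [0, 0, 0, 1, 3, 3, 3, 4, 6, 7]


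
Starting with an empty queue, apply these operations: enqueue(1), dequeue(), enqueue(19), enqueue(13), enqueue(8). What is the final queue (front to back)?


enqueue(1) -> [1]
dequeue() returns 1 -> []
enqueue(19) -> [19]
enqueue(13) -> [19, 13]
enqueue(8) -> [19, 13, 8]
Final queue (front to back): [19, 13, 8]


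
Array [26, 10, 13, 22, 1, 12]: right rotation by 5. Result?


Right rotate by 5: [10, 13, 22, 1, 12, 26]


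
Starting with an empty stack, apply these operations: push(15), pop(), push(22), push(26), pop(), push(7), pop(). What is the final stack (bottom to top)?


push(15) -> [15]
pop() returns 15 -> []
push(22) -> [22]
push(26) -> [22, 26]
pop() returns 26 -> [22]
push(7) -> [22, 7]
pop() returns 7 -> [22]
Final stack (bottom to top): [22]


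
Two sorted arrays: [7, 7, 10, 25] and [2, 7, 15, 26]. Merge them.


Compare heads, take smaller each step.
Merged: [2, 7, 7, 7, 10, 15, 25, 26]


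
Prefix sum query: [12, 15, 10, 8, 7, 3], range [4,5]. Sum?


Prefix sums: [0, 12, 27, 37, 45, 52, 55]
Sum[4..5] = prefix[6] - prefix[4] = 55 - 45 = 10


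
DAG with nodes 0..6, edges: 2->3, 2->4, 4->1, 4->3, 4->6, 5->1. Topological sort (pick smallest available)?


Kahn's algorithm, process smallest node first
Order: [0, 2, 4, 3, 5, 1, 6]


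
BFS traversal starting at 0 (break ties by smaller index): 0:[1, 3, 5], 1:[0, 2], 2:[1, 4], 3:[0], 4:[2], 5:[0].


BFS queue: start with [0]
Visit order: [0, 1, 3, 5, 2, 4]


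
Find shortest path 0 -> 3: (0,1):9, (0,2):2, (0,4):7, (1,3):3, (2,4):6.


Dijkstra from 0:
Distances: {0: 0, 1: 9, 2: 2, 3: 12, 4: 7}
Shortest distance to 3 = 12, path = [0, 1, 3]


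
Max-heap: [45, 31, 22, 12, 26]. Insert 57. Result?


Append 57: [45, 31, 22, 12, 26, 57]
Bubble up: swap idx 5(57) with idx 2(22); swap idx 2(57) with idx 0(45)
Result: [57, 31, 45, 12, 26, 22]


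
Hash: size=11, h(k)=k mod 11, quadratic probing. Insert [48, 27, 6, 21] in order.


Insertions: 48->slot 4; 27->slot 5; 6->slot 6; 21->slot 10
Table: [None, None, None, None, 48, 27, 6, None, None, None, 21]


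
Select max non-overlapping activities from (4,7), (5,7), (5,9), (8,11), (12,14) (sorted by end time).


Greedy: pick earliest-ending, then skip overlaps.
Selected (3 activities): [(4, 7), (8, 11), (12, 14)]


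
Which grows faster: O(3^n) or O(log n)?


logarithmic grows slower than exponential (base 3)
O(log n) is asymptotically smaller; O(3^n) grows faster


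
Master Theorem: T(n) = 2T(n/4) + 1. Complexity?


a=2, b=4, c=0. log_4(2)=0.5 > c=0. Case 1: O(n^log_b(a)) = O(sqrt(n))
Complexity: O(sqrt(n))


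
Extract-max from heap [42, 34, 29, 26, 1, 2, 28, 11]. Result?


Max = 42
Replace root with last, heapify down
Resulting heap: [34, 26, 29, 11, 1, 2, 28]


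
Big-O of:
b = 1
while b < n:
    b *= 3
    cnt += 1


Per nesting level: O(log n) = O(log n)
Complexity: O(log n)


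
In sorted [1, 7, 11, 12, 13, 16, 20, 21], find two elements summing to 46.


Two pointers: lo=0, hi=7
No pair sums to 46


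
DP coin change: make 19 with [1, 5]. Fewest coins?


dp[0]=0; dp[i]=1+min(dp[i-c] for c in coins)
...dp[14]=6, dp[15]=3, dp[16]=4, dp[17]=5, dp[18]=6, dp[19]=7
Minimum coins for 19 = 7


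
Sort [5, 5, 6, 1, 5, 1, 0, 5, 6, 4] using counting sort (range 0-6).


Count array: [1, 2, 0, 0, 1, 4, 2]
Reconstruct: [0, 1, 1, 4, 5, 5, 5, 5, 6, 6]


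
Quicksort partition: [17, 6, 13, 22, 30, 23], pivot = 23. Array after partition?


Elements <= 23 go left of pivot.
Result: [17, 6, 13, 22, 23, 30], pivot at index 4


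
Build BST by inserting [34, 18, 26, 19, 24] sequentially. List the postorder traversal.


Root = 34; build tree by BST insertion.
Postorder traversal: [24, 19, 26, 18, 34]


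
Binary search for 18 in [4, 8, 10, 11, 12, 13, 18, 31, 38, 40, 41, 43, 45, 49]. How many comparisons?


Search for 18:
[0,13] mid=6 arr[6]=18
Total: 1 comparisons


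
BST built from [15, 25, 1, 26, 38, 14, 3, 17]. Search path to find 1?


BST root = 15
Search for 1: compare at each node
Path: [15, 1]


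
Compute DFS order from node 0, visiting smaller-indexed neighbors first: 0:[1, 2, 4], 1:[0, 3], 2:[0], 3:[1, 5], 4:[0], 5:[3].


DFS stack-based: start with [0]
Visit order: [0, 1, 3, 5, 2, 4]


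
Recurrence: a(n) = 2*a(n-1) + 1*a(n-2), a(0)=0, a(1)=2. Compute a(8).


Build bottom-up:
...a(6)=140, a(7)=338, a(8)=2*338+1*140=816


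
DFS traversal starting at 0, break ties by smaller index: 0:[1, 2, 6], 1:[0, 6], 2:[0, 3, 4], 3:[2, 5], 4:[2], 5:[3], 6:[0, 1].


DFS stack-based: start with [0]
Visit order: [0, 1, 6, 2, 3, 5, 4]


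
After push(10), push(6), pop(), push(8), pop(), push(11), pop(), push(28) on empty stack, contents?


push(10) -> [10]
push(6) -> [10, 6]
pop() returns 6 -> [10]
push(8) -> [10, 8]
pop() returns 8 -> [10]
push(11) -> [10, 11]
pop() returns 11 -> [10]
push(28) -> [10, 28]
Final stack (bottom to top): [10, 28]


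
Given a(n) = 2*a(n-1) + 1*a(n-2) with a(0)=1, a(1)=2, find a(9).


Build bottom-up:
...a(7)=408, a(8)=985, a(9)=2*985+1*408=2378


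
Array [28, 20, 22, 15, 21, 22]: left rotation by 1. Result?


Left rotate by 1: [20, 22, 15, 21, 22, 28]


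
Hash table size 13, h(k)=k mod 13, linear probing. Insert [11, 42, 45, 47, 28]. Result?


Insertions: 11->slot 11; 42->slot 3; 45->slot 6; 47->slot 8; 28->slot 2
Table: [None, None, 28, 42, None, None, 45, None, 47, None, None, 11, None]


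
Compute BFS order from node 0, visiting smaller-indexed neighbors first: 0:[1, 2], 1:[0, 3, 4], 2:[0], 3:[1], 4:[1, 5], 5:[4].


BFS queue: start with [0]
Visit order: [0, 1, 2, 3, 4, 5]


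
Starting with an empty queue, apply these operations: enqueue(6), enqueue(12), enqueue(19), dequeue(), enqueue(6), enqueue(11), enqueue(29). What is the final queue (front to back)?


enqueue(6) -> [6]
enqueue(12) -> [6, 12]
enqueue(19) -> [6, 12, 19]
dequeue() returns 6 -> [12, 19]
enqueue(6) -> [12, 19, 6]
enqueue(11) -> [12, 19, 6, 11]
enqueue(29) -> [12, 19, 6, 11, 29]
Final queue (front to back): [12, 19, 6, 11, 29]


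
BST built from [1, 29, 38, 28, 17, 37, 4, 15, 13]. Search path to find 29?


BST root = 1
Search for 29: compare at each node
Path: [1, 29]


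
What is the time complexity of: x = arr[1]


Analysis: constant-time operation, no loop
Complexity: O(1)


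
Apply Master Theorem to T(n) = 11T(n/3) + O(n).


a=11, b=3, c=1. log_3(11)=2.183 > c=1. Case 1: O(n^log_b(a)) = O(n^2.183)
Complexity: O(n^2.183)


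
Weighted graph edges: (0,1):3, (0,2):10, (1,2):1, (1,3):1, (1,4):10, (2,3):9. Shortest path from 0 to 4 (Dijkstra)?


Dijkstra from 0:
Distances: {0: 0, 1: 3, 2: 4, 3: 4, 4: 13}
Shortest distance to 4 = 13, path = [0, 1, 4]


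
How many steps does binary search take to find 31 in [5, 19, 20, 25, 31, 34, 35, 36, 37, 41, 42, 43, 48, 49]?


Search for 31:
[0,13] mid=6 arr[6]=35
[0,5] mid=2 arr[2]=20
[3,5] mid=4 arr[4]=31
Total: 3 comparisons


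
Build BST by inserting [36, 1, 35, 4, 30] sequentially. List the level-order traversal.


Root = 36; build tree by BST insertion.
Level-Order traversal: [36, 1, 35, 4, 30]


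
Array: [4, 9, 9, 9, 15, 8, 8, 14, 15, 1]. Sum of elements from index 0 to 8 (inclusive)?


Prefix sums: [0, 4, 13, 22, 31, 46, 54, 62, 76, 91, 92]
Sum[0..8] = prefix[9] - prefix[0] = 91 - 0 = 91


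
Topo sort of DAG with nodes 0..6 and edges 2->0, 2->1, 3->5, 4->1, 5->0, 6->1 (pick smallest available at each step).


Kahn's algorithm, process smallest node first
Order: [2, 3, 4, 5, 0, 6, 1]


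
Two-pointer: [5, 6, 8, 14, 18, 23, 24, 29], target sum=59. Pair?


Two pointers: lo=0, hi=7
No pair sums to 59


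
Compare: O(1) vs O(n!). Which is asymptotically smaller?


constant grows slower than factorial
O(1) is asymptotically smaller; O(n!) grows faster


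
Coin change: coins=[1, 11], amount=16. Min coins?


dp[0]=0; dp[i]=1+min(dp[i-c] for c in coins)
...dp[11]=1, dp[12]=2, dp[13]=3, dp[14]=4, dp[15]=5, dp[16]=6
Minimum coins for 16 = 6


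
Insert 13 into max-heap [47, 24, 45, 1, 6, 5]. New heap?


Append 13: [47, 24, 45, 1, 6, 5, 13]
Bubble up: no swaps needed
Result: [47, 24, 45, 1, 6, 5, 13]


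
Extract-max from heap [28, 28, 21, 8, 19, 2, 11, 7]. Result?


Max = 28
Replace root with last, heapify down
Resulting heap: [28, 19, 21, 8, 7, 2, 11]


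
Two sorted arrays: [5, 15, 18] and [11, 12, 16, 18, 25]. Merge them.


Compare heads, take smaller each step.
Merged: [5, 11, 12, 15, 16, 18, 18, 25]


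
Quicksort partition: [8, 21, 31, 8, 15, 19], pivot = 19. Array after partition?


Elements <= 19 go left of pivot.
Result: [8, 8, 15, 19, 31, 21], pivot at index 3


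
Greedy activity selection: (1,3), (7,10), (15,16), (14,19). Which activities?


Greedy: pick earliest-ending, then skip overlaps.
Selected (3 activities): [(1, 3), (7, 10), (15, 16)]


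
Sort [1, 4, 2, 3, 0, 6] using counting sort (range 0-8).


Count array: [1, 1, 1, 1, 1, 0, 1, 0, 0]
Reconstruct: [0, 1, 2, 3, 4, 6]


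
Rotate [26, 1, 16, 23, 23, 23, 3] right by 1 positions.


Right rotate by 1: [3, 26, 1, 16, 23, 23, 23]


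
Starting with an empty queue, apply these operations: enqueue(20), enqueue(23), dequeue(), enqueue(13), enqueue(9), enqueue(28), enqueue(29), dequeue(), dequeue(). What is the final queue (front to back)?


enqueue(20) -> [20]
enqueue(23) -> [20, 23]
dequeue() returns 20 -> [23]
enqueue(13) -> [23, 13]
enqueue(9) -> [23, 13, 9]
enqueue(28) -> [23, 13, 9, 28]
enqueue(29) -> [23, 13, 9, 28, 29]
dequeue() returns 23 -> [13, 9, 28, 29]
dequeue() returns 13 -> [9, 28, 29]
Final queue (front to back): [9, 28, 29]


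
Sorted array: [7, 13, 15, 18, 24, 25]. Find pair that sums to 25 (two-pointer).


Two pointers: lo=0, hi=5
Found pair: (7, 18) summing to 25


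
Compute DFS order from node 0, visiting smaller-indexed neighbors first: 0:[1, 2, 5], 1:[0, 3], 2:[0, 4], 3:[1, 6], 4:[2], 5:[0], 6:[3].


DFS stack-based: start with [0]
Visit order: [0, 1, 3, 6, 2, 4, 5]


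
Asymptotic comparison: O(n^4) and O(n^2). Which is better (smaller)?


quadratic grows slower than quartic
O(n^2) is asymptotically smaller; O(n^4) grows faster


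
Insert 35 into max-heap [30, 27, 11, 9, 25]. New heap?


Append 35: [30, 27, 11, 9, 25, 35]
Bubble up: swap idx 5(35) with idx 2(11); swap idx 2(35) with idx 0(30)
Result: [35, 27, 30, 9, 25, 11]


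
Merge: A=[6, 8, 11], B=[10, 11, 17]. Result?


Compare heads, take smaller each step.
Merged: [6, 8, 10, 11, 11, 17]


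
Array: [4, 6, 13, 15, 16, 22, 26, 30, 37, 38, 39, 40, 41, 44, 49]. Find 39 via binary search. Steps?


Search for 39:
[0,14] mid=7 arr[7]=30
[8,14] mid=11 arr[11]=40
[8,10] mid=9 arr[9]=38
[10,10] mid=10 arr[10]=39
Total: 4 comparisons


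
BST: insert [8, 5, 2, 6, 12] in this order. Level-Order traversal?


Root = 8; build tree by BST insertion.
Level-Order traversal: [8, 5, 12, 2, 6]


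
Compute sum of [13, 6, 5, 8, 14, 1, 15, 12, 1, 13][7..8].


Prefix sums: [0, 13, 19, 24, 32, 46, 47, 62, 74, 75, 88]
Sum[7..8] = prefix[9] - prefix[7] = 75 - 62 = 13


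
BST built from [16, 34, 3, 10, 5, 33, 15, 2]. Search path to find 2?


BST root = 16
Search for 2: compare at each node
Path: [16, 3, 2]


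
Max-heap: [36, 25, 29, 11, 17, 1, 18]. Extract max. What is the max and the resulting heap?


Max = 36
Replace root with last, heapify down
Resulting heap: [29, 25, 18, 11, 17, 1]


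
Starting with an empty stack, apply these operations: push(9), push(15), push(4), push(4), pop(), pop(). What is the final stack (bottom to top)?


push(9) -> [9]
push(15) -> [9, 15]
push(4) -> [9, 15, 4]
push(4) -> [9, 15, 4, 4]
pop() returns 4 -> [9, 15, 4]
pop() returns 4 -> [9, 15]
Final stack (bottom to top): [9, 15]


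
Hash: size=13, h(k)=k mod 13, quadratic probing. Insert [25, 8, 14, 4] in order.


Insertions: 25->slot 12; 8->slot 8; 14->slot 1; 4->slot 4
Table: [None, 14, None, None, 4, None, None, None, 8, None, None, None, 25]


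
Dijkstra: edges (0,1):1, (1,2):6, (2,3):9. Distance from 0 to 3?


Dijkstra from 0:
Distances: {0: 0, 1: 1, 2: 7, 3: 16}
Shortest distance to 3 = 16, path = [0, 1, 2, 3]


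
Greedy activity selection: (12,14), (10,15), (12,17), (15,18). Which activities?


Greedy: pick earliest-ending, then skip overlaps.
Selected (2 activities): [(12, 14), (15, 18)]


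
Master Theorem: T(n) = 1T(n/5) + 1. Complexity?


a=1, b=5, c=0. log_5(1)=0 = c=0. Case 2: O(n^c log n) = O(log n)
Complexity: O(log n)


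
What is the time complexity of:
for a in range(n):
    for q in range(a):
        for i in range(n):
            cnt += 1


Per nesting level: O(n) * O(n) [triangular over a] * O(n) = O(n^3)
Complexity: O(n^3)


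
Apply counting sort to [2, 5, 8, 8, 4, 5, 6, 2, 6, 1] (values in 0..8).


Count array: [0, 1, 2, 0, 1, 2, 2, 0, 2]
Reconstruct: [1, 2, 2, 4, 5, 5, 6, 6, 8, 8]


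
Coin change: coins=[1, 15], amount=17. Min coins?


dp[0]=0; dp[i]=1+min(dp[i-c] for c in coins)
...dp[12]=12, dp[13]=13, dp[14]=14, dp[15]=1, dp[16]=2, dp[17]=3
Minimum coins for 17 = 3


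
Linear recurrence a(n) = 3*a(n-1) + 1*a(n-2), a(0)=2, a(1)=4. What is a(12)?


Build bottom-up:
...a(10)=197288, a(11)=651598, a(12)=3*651598+1*197288=2152082


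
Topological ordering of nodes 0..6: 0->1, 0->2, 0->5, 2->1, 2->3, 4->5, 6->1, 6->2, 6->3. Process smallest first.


Kahn's algorithm, process smallest node first
Order: [0, 4, 5, 6, 2, 1, 3]


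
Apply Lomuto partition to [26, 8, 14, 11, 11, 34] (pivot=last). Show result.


Elements <= 34 go left of pivot.
Result: [26, 8, 14, 11, 11, 34], pivot at index 5


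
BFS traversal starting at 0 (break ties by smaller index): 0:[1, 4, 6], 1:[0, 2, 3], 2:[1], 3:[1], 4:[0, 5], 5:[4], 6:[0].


BFS queue: start with [0]
Visit order: [0, 1, 4, 6, 2, 3, 5]


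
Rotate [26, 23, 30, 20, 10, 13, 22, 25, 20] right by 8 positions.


Right rotate by 8: [23, 30, 20, 10, 13, 22, 25, 20, 26]


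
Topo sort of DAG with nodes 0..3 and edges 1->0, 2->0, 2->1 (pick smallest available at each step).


Kahn's algorithm, process smallest node first
Order: [2, 1, 0, 3]


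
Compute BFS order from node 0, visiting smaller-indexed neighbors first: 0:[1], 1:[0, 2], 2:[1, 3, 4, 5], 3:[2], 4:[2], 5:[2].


BFS queue: start with [0]
Visit order: [0, 1, 2, 3, 4, 5]


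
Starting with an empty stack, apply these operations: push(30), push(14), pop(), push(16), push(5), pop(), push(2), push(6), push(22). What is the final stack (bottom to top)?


push(30) -> [30]
push(14) -> [30, 14]
pop() returns 14 -> [30]
push(16) -> [30, 16]
push(5) -> [30, 16, 5]
pop() returns 5 -> [30, 16]
push(2) -> [30, 16, 2]
push(6) -> [30, 16, 2, 6]
push(22) -> [30, 16, 2, 6, 22]
Final stack (bottom to top): [30, 16, 2, 6, 22]


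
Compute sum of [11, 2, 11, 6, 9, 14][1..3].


Prefix sums: [0, 11, 13, 24, 30, 39, 53]
Sum[1..3] = prefix[4] - prefix[1] = 30 - 11 = 19


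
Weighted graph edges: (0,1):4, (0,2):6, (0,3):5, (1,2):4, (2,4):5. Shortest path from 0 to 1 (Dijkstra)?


Dijkstra from 0:
Distances: {0: 0, 1: 4, 2: 6, 3: 5, 4: 11}
Shortest distance to 1 = 4, path = [0, 1]


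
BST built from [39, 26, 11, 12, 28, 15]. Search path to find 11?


BST root = 39
Search for 11: compare at each node
Path: [39, 26, 11]


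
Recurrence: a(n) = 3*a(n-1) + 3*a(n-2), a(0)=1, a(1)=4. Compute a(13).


Build bottom-up:
...a(11)=2432187, a(12)=9221121, a(13)=3*9221121+3*2432187=34959924


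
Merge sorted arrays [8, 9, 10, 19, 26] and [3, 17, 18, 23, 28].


Compare heads, take smaller each step.
Merged: [3, 8, 9, 10, 17, 18, 19, 23, 26, 28]


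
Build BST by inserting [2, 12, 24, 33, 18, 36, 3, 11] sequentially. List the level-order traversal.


Root = 2; build tree by BST insertion.
Level-Order traversal: [2, 12, 3, 24, 11, 18, 33, 36]


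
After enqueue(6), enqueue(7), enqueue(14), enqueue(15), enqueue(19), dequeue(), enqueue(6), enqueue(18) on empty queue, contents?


enqueue(6) -> [6]
enqueue(7) -> [6, 7]
enqueue(14) -> [6, 7, 14]
enqueue(15) -> [6, 7, 14, 15]
enqueue(19) -> [6, 7, 14, 15, 19]
dequeue() returns 6 -> [7, 14, 15, 19]
enqueue(6) -> [7, 14, 15, 19, 6]
enqueue(18) -> [7, 14, 15, 19, 6, 18]
Final queue (front to back): [7, 14, 15, 19, 6, 18]


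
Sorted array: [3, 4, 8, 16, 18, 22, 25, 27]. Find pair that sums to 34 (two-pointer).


Two pointers: lo=0, hi=7
Found pair: (16, 18) summing to 34


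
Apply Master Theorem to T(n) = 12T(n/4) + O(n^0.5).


a=12, b=4, c=0.5. log_4(12)=1.792 > c=0.5. Case 1: O(n^log_b(a)) = O(n^1.792)
Complexity: O(n^1.792)


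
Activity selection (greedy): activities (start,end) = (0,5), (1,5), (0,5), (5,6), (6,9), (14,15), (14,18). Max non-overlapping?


Greedy: pick earliest-ending, then skip overlaps.
Selected (4 activities): [(0, 5), (5, 6), (6, 9), (14, 15)]


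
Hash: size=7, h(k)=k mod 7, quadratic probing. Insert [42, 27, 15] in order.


Insertions: 42->slot 0; 27->slot 6; 15->slot 1
Table: [42, 15, None, None, None, None, 27]


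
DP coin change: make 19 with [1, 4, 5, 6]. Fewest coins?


dp[0]=0; dp[i]=1+min(dp[i-c] for c in coins)
...dp[14]=3, dp[15]=3, dp[16]=3, dp[17]=3, dp[18]=3, dp[19]=4
Minimum coins for 19 = 4


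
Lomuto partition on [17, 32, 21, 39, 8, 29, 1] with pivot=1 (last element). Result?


Elements <= 1 go left of pivot.
Result: [1, 32, 21, 39, 8, 29, 17], pivot at index 0


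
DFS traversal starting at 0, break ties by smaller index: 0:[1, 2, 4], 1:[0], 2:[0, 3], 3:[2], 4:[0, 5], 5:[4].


DFS stack-based: start with [0]
Visit order: [0, 1, 2, 3, 4, 5]
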